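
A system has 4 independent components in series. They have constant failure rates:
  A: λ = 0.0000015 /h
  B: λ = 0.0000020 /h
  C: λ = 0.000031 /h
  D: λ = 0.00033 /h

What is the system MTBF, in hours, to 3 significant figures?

Series of exponential components: λ_sys = Σ λ_i
λ_sys = 0.0000015 + 0.0000020 + 0.000031 + 0.00033 = 3.6450e-04 /h
MTBF = 1 / λ_sys = 2740 h

2740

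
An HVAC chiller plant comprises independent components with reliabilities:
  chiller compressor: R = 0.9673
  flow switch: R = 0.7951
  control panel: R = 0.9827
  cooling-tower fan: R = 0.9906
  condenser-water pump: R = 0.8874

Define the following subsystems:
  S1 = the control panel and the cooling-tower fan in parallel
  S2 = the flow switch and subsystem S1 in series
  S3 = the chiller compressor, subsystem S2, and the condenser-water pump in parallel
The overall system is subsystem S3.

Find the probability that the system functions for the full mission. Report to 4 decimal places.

Parallel (control panel and cooling-tower fan): 1 − (1 − 0.982700)(1 − 0.990600) = 0.999837
Series (flow switch and [0.999837]): 0.795100 × 0.999837 = 0.794970
Parallel (chiller compressor, [0.794970], and condenser-water pump): 1 − (1 − 0.967300)(1 − 0.794970)(1 − 0.887400) = 0.9992

0.9992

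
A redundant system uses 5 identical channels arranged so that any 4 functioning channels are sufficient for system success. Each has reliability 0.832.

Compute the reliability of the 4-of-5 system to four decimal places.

R = Σ_{i=4}^{5} C(5,i) p^i (1−p)^{5−i} with p = 0.832
C(5,4)·0.832^4·0.168^1 = 0.402506
C(5,5)·0.832^5·0.168^0 = 0.398673
Sum = 0.8012

0.8012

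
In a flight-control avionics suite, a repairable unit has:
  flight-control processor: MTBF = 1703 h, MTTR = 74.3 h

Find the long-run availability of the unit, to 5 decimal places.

A(flight-control processor) = MTBF/(MTBF+MTTR) = 1703/(1703+74.3) = 0.95820

0.95820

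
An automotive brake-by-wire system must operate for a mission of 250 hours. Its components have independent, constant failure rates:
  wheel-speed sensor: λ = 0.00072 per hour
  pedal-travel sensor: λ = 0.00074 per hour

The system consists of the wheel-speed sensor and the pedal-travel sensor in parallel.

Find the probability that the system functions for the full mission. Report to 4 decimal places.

0.9722

R(wheel-speed sensor) = exp(−0.00072 × 250) = 0.835270
R(pedal-travel sensor) = exp(−0.00074 × 250) = 0.831104
Parallel (wheel-speed sensor and pedal-travel sensor): 1 − (1 − 0.835270)(1 − 0.831104) = 0.9722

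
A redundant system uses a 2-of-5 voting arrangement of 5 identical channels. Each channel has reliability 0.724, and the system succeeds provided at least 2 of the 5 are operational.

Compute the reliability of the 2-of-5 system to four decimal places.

0.9774

R = Σ_{i=2}^{5} C(5,i) p^i (1−p)^{5−i} with p = 0.724
C(5,2)·0.724^2·0.276^3 = 0.110206
C(5,3)·0.724^3·0.276^2 = 0.289091
C(5,4)·0.724^4·0.276^1 = 0.379169
C(5,5)·0.724^5·0.276^0 = 0.198927
Sum = 0.9774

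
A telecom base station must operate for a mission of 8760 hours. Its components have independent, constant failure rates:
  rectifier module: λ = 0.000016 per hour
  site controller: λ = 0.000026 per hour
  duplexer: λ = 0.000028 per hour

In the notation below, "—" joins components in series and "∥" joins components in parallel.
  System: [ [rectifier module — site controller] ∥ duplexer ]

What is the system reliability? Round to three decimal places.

0.933

R(rectifier module) = exp(−0.000016 × 8760) = 0.86922
R(site controller) = exp(−0.000026 × 8760) = 0.79632
R(duplexer) = exp(−0.000028 × 8760) = 0.78249
Series (rectifier module and site controller): 0.86922 × 0.79632 = 0.69218
Parallel ([0.69218] and duplexer): 1 − (1 − 0.69218)(1 − 0.78249) = 0.933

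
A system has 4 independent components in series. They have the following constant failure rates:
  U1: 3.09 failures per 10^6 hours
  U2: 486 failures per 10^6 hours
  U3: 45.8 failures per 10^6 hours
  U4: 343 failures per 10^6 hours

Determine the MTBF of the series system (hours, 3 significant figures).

1140

Series of exponential components: λ_sys = Σ λ_i
λ_sys = 0.00000309 + 0.000486 + 0.0000458 + 0.000343 = 8.7789e-04 /h
MTBF = 1 / λ_sys = 1140 h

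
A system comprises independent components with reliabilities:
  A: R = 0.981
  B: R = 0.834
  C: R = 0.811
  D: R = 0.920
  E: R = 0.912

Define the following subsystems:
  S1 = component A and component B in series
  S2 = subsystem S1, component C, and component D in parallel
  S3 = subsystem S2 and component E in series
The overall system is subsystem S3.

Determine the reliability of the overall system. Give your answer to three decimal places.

Series (A and B): 0.98100 × 0.83400 = 0.81815
Parallel ([0.81815], C, and D): 1 − (1 − 0.81815)(1 − 0.81100)(1 − 0.92000) = 0.99725
Series ([0.99725] and E): 0.99725 × 0.91200 = 0.909

0.909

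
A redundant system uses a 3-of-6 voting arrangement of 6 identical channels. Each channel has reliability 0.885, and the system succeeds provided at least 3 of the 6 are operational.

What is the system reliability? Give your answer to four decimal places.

0.9978

R = Σ_{i=3}^{6} C(6,i) p^i (1−p)^{6−i} with p = 0.885
C(6,3)·0.885^3·0.115^3 = 0.021084
C(6,4)·0.885^4·0.115^2 = 0.121691
C(6,5)·0.885^5·0.115^1 = 0.374598
C(6,6)·0.885^6·0.115^0 = 0.480463
Sum = 0.9978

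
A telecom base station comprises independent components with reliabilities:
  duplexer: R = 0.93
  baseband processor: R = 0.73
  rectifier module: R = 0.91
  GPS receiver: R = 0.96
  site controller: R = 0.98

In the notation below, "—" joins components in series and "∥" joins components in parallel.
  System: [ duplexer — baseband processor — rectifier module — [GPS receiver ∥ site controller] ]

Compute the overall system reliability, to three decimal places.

Parallel (GPS receiver and site controller): 1 − (1 − 0.96000)(1 − 0.98000) = 0.99920
Series (duplexer, baseband processor, rectifier module, and [0.99920]): 0.93000 × 0.73000 × 0.91000 × 0.99920 = 0.617

0.617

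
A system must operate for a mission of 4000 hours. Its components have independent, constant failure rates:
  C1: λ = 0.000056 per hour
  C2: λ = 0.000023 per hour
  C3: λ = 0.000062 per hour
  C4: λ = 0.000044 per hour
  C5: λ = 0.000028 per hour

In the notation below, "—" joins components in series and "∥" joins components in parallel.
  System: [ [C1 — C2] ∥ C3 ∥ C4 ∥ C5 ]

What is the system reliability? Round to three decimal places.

R(C1) = exp(−0.000056 × 4000) = 0.79932
R(C2) = exp(−0.000023 × 4000) = 0.91211
R(C3) = exp(−0.000062 × 4000) = 0.78036
R(C4) = exp(−0.000044 × 4000) = 0.83862
R(C5) = exp(−0.000028 × 4000) = 0.89404
Series (C1 and C2): 0.79932 × 0.91211 = 0.72907
Parallel ([0.72907], C3, C4, and C5): 1 − (1 − 0.72907)(1 − 0.78036)(1 − 0.83862)(1 − 0.89404) = 0.999

0.999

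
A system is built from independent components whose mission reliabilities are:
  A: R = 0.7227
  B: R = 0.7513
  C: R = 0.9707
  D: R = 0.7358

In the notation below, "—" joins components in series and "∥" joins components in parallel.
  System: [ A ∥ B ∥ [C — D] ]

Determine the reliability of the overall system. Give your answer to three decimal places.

0.980

Series (C and D): 0.97070 × 0.73580 = 0.71424
Parallel (A, B, and [0.71424]): 1 − (1 − 0.72270)(1 − 0.75130)(1 − 0.71424) = 0.980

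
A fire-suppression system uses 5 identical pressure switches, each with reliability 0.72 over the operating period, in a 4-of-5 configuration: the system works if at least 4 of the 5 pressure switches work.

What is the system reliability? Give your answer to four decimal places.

0.5697

R = Σ_{i=4}^{5} C(5,i) p^i (1−p)^{5−i} with p = 0.72
C(5,4)·0.72^4·0.28^1 = 0.376234
C(5,5)·0.72^5·0.28^0 = 0.193492
Sum = 0.5697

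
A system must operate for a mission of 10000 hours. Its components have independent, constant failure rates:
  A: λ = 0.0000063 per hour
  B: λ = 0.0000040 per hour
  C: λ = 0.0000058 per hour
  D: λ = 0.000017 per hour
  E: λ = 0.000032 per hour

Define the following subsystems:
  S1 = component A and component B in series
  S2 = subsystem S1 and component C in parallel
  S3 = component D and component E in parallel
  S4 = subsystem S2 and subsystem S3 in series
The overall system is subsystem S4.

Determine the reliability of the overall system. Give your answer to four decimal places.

0.9519

R(A) = exp(−0.0000063 × 10000) = 0.938943
R(B) = exp(−0.0000040 × 10000) = 0.960789
R(C) = exp(−0.0000058 × 10000) = 0.943650
R(D) = exp(−0.000017 × 10000) = 0.843665
R(E) = exp(−0.000032 × 10000) = 0.726149
Series (A and B): 0.938943 × 0.960789 = 0.902126
Parallel ([0.902126] and C): 1 − (1 − 0.902126)(1 − 0.943650) = 0.994485
Parallel (D and E): 1 − (1 − 0.843665)(1 − 0.726149) = 0.957188
Series ([0.994485] and [0.957188]): 0.994485 × 0.957188 = 0.9519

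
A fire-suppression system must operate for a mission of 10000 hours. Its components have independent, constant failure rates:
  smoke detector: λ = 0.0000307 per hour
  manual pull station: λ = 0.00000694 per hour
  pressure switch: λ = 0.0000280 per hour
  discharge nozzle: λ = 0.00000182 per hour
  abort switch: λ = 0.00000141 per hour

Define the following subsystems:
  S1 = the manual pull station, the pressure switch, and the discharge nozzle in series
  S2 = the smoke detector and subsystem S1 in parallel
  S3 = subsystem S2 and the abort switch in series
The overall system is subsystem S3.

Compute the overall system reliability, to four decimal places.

0.9058

R(smoke detector) = exp(−0.0000307 × 10000) = 0.735651
R(manual pull station) = exp(−0.00000694 × 10000) = 0.932953
R(pressure switch) = exp(−0.0000280 × 10000) = 0.755784
R(discharge nozzle) = exp(−0.00000182 × 10000) = 0.981965
R(abort switch) = exp(−0.00000141 × 10000) = 0.985999
Series (manual pull station, pressure switch, and discharge nozzle): 0.932953 × 0.755784 × 0.981965 = 0.692394
Parallel (smoke detector and [0.692394]): 1 − (1 − 0.735651)(1 − 0.692394) = 0.918685
Series ([0.918685] and abort switch): 0.918685 × 0.985999 = 0.9058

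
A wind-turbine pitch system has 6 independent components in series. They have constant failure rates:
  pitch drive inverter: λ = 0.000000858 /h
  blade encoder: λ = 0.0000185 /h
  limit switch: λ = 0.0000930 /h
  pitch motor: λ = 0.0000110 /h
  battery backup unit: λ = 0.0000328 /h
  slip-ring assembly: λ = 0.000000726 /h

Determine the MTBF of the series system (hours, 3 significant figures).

Series of exponential components: λ_sys = Σ λ_i
λ_sys = 0.000000858 + 0.0000185 + 0.0000930 + 0.0000110 + 0.0000328 + 0.000000726 = 1.5688e-04 /h
MTBF = 1 / λ_sys = 6370 h

6370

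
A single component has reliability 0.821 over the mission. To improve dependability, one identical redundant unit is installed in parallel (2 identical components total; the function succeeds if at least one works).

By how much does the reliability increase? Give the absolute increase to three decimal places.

0.147

R_before = 0.821
R_after = 1 − (1 − 0.821)^2 = 0.968
ΔR = 0.968 − 0.821 = 0.147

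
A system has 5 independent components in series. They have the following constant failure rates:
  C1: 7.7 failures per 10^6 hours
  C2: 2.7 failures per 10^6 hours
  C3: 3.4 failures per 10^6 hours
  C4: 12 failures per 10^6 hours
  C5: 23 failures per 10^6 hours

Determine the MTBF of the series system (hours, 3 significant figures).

20500

Series of exponential components: λ_sys = Σ λ_i
λ_sys = 0.0000077 + 0.0000027 + 0.0000034 + 0.000012 + 0.000023 = 4.8800e-05 /h
MTBF = 1 / λ_sys = 20500 h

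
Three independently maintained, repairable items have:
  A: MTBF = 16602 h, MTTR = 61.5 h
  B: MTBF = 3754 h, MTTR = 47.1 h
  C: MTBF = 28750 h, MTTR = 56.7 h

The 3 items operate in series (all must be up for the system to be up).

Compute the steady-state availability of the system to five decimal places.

A(A) = MTBF/(MTBF+MTTR) = 16602/(16602+61.5) = 0.996309
A(B) = MTBF/(MTBF+MTTR) = 3754/(3754+47.1) = 0.987609
A(C) = MTBF/(MTBF+MTTR) = 28750/(28750+56.7) = 0.998032
Series availability: 0.996309 × 0.987609 × 0.998032 = 0.98203

0.98203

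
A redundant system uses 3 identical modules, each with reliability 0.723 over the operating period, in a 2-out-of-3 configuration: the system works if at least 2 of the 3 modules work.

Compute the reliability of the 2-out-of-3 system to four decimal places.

R = Σ_{i=2}^{3} C(3,i) p^i (1−p)^{3−i} with p = 0.723
C(3,2)·0.723^2·0.277^1 = 0.434388
C(3,3)·0.723^3·0.277^0 = 0.377933
Sum = 0.8123

0.8123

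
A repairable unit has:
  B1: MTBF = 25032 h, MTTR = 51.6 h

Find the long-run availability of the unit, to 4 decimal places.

A(B1) = MTBF/(MTBF+MTTR) = 25032/(25032+51.6) = 0.9979

0.9979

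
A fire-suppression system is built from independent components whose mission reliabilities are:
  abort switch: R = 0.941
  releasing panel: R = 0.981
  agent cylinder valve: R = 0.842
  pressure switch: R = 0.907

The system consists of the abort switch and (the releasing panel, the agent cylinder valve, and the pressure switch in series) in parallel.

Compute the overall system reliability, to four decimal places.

Series (releasing panel, agent cylinder valve, and pressure switch): 0.981000 × 0.842000 × 0.907000 = 0.749184
Parallel (abort switch and [0.749184]): 1 − (1 − 0.941000)(1 − 0.749184) = 0.9852

0.9852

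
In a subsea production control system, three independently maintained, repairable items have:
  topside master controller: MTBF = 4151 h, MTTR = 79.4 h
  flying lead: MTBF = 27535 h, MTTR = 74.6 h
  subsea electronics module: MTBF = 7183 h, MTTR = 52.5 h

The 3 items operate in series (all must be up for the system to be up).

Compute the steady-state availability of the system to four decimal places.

0.9715

A(topside master controller) = MTBF/(MTBF+MTTR) = 4151/(4151+79.4) = 0.981231
A(flying lead) = MTBF/(MTBF+MTTR) = 27535/(27535+74.6) = 0.997298
A(subsea electronics module) = MTBF/(MTBF+MTTR) = 7183/(7183+52.5) = 0.992744
Series availability: 0.981231 × 0.997298 × 0.992744 = 0.9715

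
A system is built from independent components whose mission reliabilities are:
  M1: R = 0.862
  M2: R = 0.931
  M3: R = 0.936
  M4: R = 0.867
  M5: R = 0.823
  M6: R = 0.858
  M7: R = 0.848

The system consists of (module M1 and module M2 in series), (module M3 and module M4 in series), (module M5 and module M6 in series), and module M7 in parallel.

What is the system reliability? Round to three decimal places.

Series (M1 and M2): 0.86200 × 0.93100 = 0.80252
Series (M3 and M4): 0.93600 × 0.86700 = 0.81151
Series (M5 and M6): 0.82300 × 0.85800 = 0.70613
Parallel ([0.80252], [0.81151], [0.70613], and M7): 1 − (1 − 0.80252)(1 − 0.81151)(1 − 0.70613)(1 − 0.84800) = 0.998

0.998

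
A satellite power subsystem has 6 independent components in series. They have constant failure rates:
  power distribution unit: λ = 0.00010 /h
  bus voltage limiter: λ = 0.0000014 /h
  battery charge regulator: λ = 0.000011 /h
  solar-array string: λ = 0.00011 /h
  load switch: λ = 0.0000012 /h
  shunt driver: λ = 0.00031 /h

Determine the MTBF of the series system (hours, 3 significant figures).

Series of exponential components: λ_sys = Σ λ_i
λ_sys = 0.00010 + 0.0000014 + 0.000011 + 0.00011 + 0.0000012 + 0.00031 = 5.3360e-04 /h
MTBF = 1 / λ_sys = 1870 h

1870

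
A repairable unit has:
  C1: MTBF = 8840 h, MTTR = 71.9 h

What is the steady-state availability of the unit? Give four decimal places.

A(C1) = MTBF/(MTBF+MTTR) = 8840/(8840+71.9) = 0.9919

0.9919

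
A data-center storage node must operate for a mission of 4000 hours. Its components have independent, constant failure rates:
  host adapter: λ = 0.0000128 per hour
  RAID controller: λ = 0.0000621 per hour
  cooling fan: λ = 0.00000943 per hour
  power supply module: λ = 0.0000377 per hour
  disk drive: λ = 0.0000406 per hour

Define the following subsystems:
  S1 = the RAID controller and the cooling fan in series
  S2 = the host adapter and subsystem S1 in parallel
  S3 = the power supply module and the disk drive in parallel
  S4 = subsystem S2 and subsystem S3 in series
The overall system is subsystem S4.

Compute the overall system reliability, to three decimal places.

0.967

R(host adapter) = exp(−0.0000128 × 4000) = 0.95009
R(RAID controller) = exp(−0.0000621 × 4000) = 0.78005
R(cooling fan) = exp(−0.00000943 × 4000) = 0.96298
R(power supply module) = exp(−0.0000377 × 4000) = 0.86002
R(disk drive) = exp(−0.0000406 × 4000) = 0.85010
Series (RAID controller and cooling fan): 0.78005 × 0.96298 = 0.75117
Parallel (host adapter and [0.75117]): 1 − (1 − 0.95009)(1 − 0.75117) = 0.98758
Parallel (power supply module and disk drive): 1 − (1 − 0.86002)(1 − 0.85010) = 0.97902
Series ([0.98758] and [0.97902]): 0.98758 × 0.97902 = 0.967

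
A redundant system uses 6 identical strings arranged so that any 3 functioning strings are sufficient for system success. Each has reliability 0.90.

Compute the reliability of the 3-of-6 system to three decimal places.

0.999

R = Σ_{i=3}^{6} C(6,i) p^i (1−p)^{6−i} with p = 0.90
C(6,3)·0.90^3·0.10^3 = 0.01458
C(6,4)·0.90^4·0.10^2 = 0.09842
C(6,5)·0.90^5·0.10^1 = 0.35429
C(6,6)·0.90^6·0.10^0 = 0.53144
Sum = 0.999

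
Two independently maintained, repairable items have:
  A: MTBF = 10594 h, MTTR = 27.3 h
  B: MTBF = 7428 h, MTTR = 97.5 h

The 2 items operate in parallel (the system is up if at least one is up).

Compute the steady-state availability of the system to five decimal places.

A(A) = MTBF/(MTBF+MTTR) = 10594/(10594+27.3) = 0.997430
A(B) = MTBF/(MTBF+MTTR) = 7428/(7428+97.5) = 0.987044
Parallel availability: 1 − (1 − 0.997430)(1 − 0.987044) = 0.99997

0.99997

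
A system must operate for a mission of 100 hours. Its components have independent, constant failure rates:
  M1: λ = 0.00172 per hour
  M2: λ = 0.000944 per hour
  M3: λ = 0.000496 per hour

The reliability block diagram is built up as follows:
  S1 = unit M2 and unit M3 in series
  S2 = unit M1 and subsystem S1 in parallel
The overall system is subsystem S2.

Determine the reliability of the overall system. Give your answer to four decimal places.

R(M1) = exp(−0.00172 × 100) = 0.841979
R(M2) = exp(−0.000944 × 100) = 0.909919
R(M3) = exp(−0.000496 × 100) = 0.951610
Series (M2 and M3): 0.909919 × 0.951610 = 0.865888
Parallel (M1 and [0.865888]): 1 − (1 − 0.841979)(1 − 0.865888) = 0.9788

0.9788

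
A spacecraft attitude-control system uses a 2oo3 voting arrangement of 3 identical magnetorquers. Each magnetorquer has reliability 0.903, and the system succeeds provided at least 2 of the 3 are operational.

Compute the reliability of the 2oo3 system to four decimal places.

R = Σ_{i=2}^{3} C(3,i) p^i (1−p)^{3−i} with p = 0.903
C(3,2)·0.903^2·0.097^1 = 0.237284
C(3,3)·0.903^3·0.097^0 = 0.736314
Sum = 0.9736

0.9736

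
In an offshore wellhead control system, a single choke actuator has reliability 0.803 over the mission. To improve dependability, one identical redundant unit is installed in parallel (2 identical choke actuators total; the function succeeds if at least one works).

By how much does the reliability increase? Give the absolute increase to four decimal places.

R_before = 0.803
R_after = 1 − (1 − 0.803)^2 = 0.9612
ΔR = 0.9612 − 0.803 = 0.1582

0.1582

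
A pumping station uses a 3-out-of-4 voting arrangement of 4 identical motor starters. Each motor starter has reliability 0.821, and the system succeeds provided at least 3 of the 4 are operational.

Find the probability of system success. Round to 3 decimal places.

R = Σ_{i=3}^{4} C(4,i) p^i (1−p)^{4−i} with p = 0.821
C(4,3)·0.821^3·0.179^1 = 0.39623
C(4,4)·0.821^4·0.179^0 = 0.45433
Sum = 0.851

0.851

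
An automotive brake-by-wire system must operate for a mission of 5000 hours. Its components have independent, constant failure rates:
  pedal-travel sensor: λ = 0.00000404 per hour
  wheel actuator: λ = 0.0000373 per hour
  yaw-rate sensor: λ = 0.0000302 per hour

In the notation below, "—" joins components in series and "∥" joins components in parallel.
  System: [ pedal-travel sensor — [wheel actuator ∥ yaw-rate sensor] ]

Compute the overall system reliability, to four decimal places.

R(pedal-travel sensor) = exp(−0.00000404 × 5000) = 0.980003
R(wheel actuator) = exp(−0.0000373 × 5000) = 0.829859
R(yaw-rate sensor) = exp(−0.0000302 × 5000) = 0.859848
Parallel (wheel actuator and yaw-rate sensor): 1 − (1 − 0.829859)(1 − 0.859848) = 0.976154
Series (pedal-travel sensor and [0.976154]): 0.980003 × 0.976154 = 0.9566

0.9566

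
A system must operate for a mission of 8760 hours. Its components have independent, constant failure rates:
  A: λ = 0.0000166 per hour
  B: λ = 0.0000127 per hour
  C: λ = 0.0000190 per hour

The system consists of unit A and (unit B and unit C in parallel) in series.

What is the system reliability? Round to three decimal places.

R(A) = exp(−0.0000166 × 8760) = 0.86466
R(B) = exp(−0.0000127 × 8760) = 0.89471
R(C) = exp(−0.0000190 × 8760) = 0.84667
Parallel (B and C): 1 − (1 − 0.89471)(1 − 0.84667) = 0.98386
Series (A and [0.98386]): 0.86466 × 0.98386 = 0.851

0.851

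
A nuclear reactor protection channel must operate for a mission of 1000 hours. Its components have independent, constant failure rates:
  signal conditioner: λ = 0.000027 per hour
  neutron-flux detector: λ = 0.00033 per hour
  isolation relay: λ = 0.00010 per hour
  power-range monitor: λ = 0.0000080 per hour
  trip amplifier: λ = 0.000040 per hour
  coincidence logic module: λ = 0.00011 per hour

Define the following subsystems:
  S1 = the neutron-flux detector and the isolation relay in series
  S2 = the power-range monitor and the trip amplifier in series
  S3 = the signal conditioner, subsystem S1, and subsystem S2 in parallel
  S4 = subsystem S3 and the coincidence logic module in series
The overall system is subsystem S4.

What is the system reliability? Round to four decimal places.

R(signal conditioner) = exp(−0.000027 × 1000) = 0.973361
R(neutron-flux detector) = exp(−0.00033 × 1000) = 0.718924
R(isolation relay) = exp(−0.00010 × 1000) = 0.904837
R(power-range monitor) = exp(−0.0000080 × 1000) = 0.992032
R(trip amplifier) = exp(−0.000040 × 1000) = 0.960789
R(coincidence logic module) = exp(−0.00011 × 1000) = 0.895834
Series (neutron-flux detector and isolation relay): 0.718924 × 0.904837 = 0.650509
Series (power-range monitor and trip amplifier): 0.992032 × 0.960789 = 0.953133
Parallel (signal conditioner, [0.650509], and [0.953133]): 1 − (1 − 0.973361)(1 − 0.650509)(1 − 0.953133) = 0.999564
Series ([0.999564] and coincidence logic module): 0.999564 × 0.895834 = 0.8954

0.8954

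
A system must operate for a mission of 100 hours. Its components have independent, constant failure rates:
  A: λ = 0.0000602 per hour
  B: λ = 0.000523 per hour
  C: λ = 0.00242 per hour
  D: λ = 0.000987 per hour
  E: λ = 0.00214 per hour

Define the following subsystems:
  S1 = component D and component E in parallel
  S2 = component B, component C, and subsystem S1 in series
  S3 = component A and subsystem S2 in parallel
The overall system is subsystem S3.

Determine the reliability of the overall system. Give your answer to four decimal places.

R(A) = exp(−0.0000602 × 100) = 0.993998
R(B) = exp(−0.000523 × 100) = 0.949044
R(C) = exp(−0.00242 × 100) = 0.785056
R(D) = exp(−0.000987 × 100) = 0.906014
R(E) = exp(−0.00214 × 100) = 0.807348
Parallel (D and E): 1 − (1 − 0.906014)(1 − 0.807348) = 0.981893
Series (B, C, and [0.981893]): 0.949044 × 0.785056 × 0.981893 = 0.731562
Parallel (A and [0.731562]): 1 − (1 − 0.993998)(1 − 0.731562) = 0.9984

0.9984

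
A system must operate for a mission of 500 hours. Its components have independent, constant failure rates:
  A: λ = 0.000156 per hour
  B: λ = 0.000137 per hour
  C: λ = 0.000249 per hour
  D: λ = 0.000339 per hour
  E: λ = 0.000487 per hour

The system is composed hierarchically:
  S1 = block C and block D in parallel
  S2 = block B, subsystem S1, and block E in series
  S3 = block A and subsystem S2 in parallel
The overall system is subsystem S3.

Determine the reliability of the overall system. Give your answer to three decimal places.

R(A) = exp(−0.000156 × 500) = 0.92496
R(B) = exp(−0.000137 × 500) = 0.93379
R(C) = exp(−0.000249 × 500) = 0.88294
R(D) = exp(−0.000339 × 500) = 0.84409
R(E) = exp(−0.000487 × 500) = 0.78388
Parallel (C and D): 1 − (1 − 0.88294)(1 − 0.84409) = 0.98175
Series (B, [0.98175], and E): 0.93379 × 0.98175 × 0.78388 = 0.71862
Parallel (A and [0.71862]): 1 − (1 − 0.92496)(1 − 0.71862) = 0.979

0.979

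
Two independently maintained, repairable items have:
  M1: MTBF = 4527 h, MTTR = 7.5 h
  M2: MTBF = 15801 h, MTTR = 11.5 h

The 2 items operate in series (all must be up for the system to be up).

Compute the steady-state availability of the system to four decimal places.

A(M1) = MTBF/(MTBF+MTTR) = 4527/(4527+7.5) = 0.998346
A(M2) = MTBF/(MTBF+MTTR) = 15801/(15801+11.5) = 0.999273
Series availability: 0.998346 × 0.999273 = 0.9976

0.9976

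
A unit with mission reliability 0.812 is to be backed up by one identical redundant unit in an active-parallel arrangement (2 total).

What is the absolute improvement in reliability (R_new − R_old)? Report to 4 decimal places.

R_before = 0.812
R_after = 1 − (1 − 0.812)^2 = 0.9647
ΔR = 0.9647 − 0.812 = 0.1527

0.1527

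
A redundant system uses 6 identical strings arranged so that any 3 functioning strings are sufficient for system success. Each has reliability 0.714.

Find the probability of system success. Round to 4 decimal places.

R = Σ_{i=3}^{6} C(6,i) p^i (1−p)^{6−i} with p = 0.714
C(6,3)·0.714^3·0.286^3 = 0.170303
C(6,4)·0.714^4·0.286^2 = 0.318872
C(6,5)·0.714^5·0.286^1 = 0.318426
C(6,6)·0.714^6·0.286^0 = 0.132492
Sum = 0.9401

0.9401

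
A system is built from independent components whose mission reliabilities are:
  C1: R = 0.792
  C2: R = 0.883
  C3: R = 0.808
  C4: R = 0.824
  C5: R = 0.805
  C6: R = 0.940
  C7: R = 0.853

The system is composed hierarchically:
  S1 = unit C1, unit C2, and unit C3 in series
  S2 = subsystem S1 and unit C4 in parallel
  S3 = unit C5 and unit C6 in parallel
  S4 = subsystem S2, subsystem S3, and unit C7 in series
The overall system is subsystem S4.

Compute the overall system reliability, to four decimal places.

0.7785

Series (C1, C2, and C3): 0.792000 × 0.883000 × 0.808000 = 0.565063
Parallel ([0.565063] and C4): 1 − (1 − 0.565063)(1 − 0.824000) = 0.923451
Parallel (C5 and C6): 1 − (1 − 0.805000)(1 − 0.940000) = 0.988300
Series ([0.923451], [0.988300], and C7): 0.923451 × 0.988300 × 0.853000 = 0.7785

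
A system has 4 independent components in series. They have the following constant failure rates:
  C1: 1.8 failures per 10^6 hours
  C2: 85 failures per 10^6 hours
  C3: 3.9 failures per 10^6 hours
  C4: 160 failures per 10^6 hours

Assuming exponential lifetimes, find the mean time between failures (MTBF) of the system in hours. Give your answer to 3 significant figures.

Series of exponential components: λ_sys = Σ λ_i
λ_sys = 0.0000018 + 0.000085 + 0.0000039 + 0.00016 = 2.5070e-04 /h
MTBF = 1 / λ_sys = 3990 h

3990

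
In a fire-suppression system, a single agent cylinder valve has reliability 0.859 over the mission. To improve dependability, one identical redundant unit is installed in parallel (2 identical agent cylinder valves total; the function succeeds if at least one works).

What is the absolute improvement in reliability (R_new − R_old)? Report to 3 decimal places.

R_before = 0.859
R_after = 1 − (1 − 0.859)^2 = 0.980
ΔR = 0.980 − 0.859 = 0.121

0.121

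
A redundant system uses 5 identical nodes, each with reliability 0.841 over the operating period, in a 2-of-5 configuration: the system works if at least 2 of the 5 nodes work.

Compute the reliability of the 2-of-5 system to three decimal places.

R = Σ_{i=2}^{5} C(5,i) p^i (1−p)^{5−i} with p = 0.841
C(5,2)·0.841^2·0.159^3 = 0.02843
C(5,3)·0.841^3·0.159^2 = 0.15038
C(5,4)·0.841^4·0.159^1 = 0.39770
C(5,5)·0.841^5·0.159^0 = 0.42071
Sum = 0.997

0.997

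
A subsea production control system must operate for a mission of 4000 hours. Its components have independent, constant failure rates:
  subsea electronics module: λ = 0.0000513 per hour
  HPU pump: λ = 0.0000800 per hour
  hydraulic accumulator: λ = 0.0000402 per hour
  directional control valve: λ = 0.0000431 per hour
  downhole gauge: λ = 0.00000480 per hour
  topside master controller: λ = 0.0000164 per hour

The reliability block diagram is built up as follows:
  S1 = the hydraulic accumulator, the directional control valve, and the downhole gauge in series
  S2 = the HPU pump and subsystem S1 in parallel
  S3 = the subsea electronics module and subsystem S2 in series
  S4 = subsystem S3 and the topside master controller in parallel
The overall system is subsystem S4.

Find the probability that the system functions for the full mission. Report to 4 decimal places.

R(subsea electronics module) = exp(−0.0000513 × 4000) = 0.814484
R(HPU pump) = exp(−0.0000800 × 4000) = 0.726149
R(hydraulic accumulator) = exp(−0.0000402 × 4000) = 0.851462
R(directional control valve) = exp(−0.0000431 × 4000) = 0.841642
R(downhole gauge) = exp(−0.00000480 × 4000) = 0.980983
R(topside master controller) = exp(−0.0000164 × 4000) = 0.936505
Series (hydraulic accumulator, directional control valve, and downhole gauge): 0.851462 × 0.841642 × 0.980983 = 0.702998
Parallel (HPU pump and [0.702998]): 1 − (1 − 0.726149)(1 − 0.702998) = 0.918666
Series (subsea electronics module and [0.918666]): 0.814484 × 0.918666 = 0.748239
Parallel ([0.748239] and topside master controller): 1 − (1 − 0.748239)(1 − 0.936505) = 0.9840

0.9840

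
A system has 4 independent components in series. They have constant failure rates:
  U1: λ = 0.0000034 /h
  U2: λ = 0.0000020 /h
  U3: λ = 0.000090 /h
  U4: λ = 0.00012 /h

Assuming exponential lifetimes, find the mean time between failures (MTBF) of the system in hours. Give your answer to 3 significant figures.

Series of exponential components: λ_sys = Σ λ_i
λ_sys = 0.0000034 + 0.0000020 + 0.000090 + 0.00012 = 2.1540e-04 /h
MTBF = 1 / λ_sys = 4640 h

4640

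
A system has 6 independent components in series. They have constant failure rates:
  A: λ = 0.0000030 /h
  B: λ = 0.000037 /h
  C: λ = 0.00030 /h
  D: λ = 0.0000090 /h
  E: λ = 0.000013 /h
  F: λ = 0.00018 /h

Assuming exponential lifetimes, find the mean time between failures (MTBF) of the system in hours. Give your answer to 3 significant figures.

1850

Series of exponential components: λ_sys = Σ λ_i
λ_sys = 0.0000030 + 0.000037 + 0.00030 + 0.0000090 + 0.000013 + 0.00018 = 5.4200e-04 /h
MTBF = 1 / λ_sys = 1850 h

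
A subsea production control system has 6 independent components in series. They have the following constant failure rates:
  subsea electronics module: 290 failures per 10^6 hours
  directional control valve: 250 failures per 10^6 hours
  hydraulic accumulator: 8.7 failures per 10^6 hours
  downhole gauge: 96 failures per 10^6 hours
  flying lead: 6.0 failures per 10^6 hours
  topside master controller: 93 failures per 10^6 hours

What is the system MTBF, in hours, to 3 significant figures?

1340

Series of exponential components: λ_sys = Σ λ_i
λ_sys = 0.00029 + 0.00025 + 0.0000087 + 0.000096 + 0.0000060 + 0.000093 = 7.4370e-04 /h
MTBF = 1 / λ_sys = 1340 h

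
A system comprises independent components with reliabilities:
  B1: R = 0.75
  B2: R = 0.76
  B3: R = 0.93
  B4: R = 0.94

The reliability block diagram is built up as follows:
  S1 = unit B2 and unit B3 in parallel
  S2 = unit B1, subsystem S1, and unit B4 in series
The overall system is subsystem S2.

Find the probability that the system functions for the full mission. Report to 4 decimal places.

Parallel (B2 and B3): 1 − (1 − 0.760000)(1 − 0.930000) = 0.983200
Series (B1, [0.983200], and B4): 0.750000 × 0.983200 × 0.940000 = 0.6932

0.6932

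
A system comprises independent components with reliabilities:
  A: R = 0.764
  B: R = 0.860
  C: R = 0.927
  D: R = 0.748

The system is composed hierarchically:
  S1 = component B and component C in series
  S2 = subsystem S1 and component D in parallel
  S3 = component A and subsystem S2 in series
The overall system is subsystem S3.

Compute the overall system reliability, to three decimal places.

Series (B and C): 0.86000 × 0.92700 = 0.79722
Parallel ([0.79722] and D): 1 − (1 − 0.79722)(1 − 0.74800) = 0.94890
Series (A and [0.94890]): 0.76400 × 0.94890 = 0.725

0.725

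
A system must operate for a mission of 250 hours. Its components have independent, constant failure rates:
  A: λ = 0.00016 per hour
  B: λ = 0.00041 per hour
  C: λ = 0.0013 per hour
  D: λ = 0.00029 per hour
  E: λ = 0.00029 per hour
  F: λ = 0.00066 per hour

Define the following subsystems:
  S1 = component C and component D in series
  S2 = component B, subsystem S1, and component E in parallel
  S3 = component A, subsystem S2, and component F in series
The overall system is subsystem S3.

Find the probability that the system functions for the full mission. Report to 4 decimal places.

0.8128

R(A) = exp(−0.00016 × 250) = 0.960789
R(B) = exp(−0.00041 × 250) = 0.902578
R(C) = exp(−0.0013 × 250) = 0.722527
R(D) = exp(−0.00029 × 250) = 0.930066
R(E) = exp(−0.00029 × 250) = 0.930066
R(F) = exp(−0.00066 × 250) = 0.847894
Series (C and D): 0.722527 × 0.930066 = 0.671998
Parallel (B, [0.671998], and E): 1 − (1 − 0.902578)(1 − 0.671998)(1 − 0.930066) = 0.997765
Series (A, [0.997765], and F): 0.960789 × 0.997765 × 0.847894 = 0.8128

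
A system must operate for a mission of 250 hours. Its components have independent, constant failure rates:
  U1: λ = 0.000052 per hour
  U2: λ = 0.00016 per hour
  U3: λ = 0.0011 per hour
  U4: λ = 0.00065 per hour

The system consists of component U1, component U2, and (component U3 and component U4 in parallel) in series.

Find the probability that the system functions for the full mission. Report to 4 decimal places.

R(U1) = exp(−0.000052 × 250) = 0.987084
R(U2) = exp(−0.00016 × 250) = 0.960789
R(U3) = exp(−0.0011 × 250) = 0.759572
R(U4) = exp(−0.00065 × 250) = 0.850016
Parallel (U3 and U4): 1 − (1 − 0.759572)(1 − 0.850016) = 0.963940
Series (U1, U2, and [0.963940]): 0.987084 × 0.960789 × 0.963940 = 0.9142

0.9142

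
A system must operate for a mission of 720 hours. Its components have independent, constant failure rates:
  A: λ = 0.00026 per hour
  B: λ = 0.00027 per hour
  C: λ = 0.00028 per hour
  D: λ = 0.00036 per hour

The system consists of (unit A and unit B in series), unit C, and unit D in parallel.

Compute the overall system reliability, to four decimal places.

0.9868

R(A) = exp(−0.00026 × 720) = 0.829278
R(B) = exp(−0.00027 × 720) = 0.823329
R(C) = exp(−0.00028 × 720) = 0.817422
R(D) = exp(−0.00036 × 720) = 0.771669
Series (A and B): 0.829278 × 0.823329 = 0.682769
Parallel ([0.682769], C, and D): 1 − (1 − 0.682769)(1 − 0.817422)(1 − 0.771669) = 0.9868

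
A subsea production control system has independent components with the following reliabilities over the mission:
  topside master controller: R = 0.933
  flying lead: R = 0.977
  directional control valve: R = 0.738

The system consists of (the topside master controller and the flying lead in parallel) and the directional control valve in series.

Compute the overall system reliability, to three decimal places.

0.737

Parallel (topside master controller and flying lead): 1 − (1 − 0.93300)(1 − 0.97700) = 0.99846
Series ([0.99846] and directional control valve): 0.99846 × 0.73800 = 0.737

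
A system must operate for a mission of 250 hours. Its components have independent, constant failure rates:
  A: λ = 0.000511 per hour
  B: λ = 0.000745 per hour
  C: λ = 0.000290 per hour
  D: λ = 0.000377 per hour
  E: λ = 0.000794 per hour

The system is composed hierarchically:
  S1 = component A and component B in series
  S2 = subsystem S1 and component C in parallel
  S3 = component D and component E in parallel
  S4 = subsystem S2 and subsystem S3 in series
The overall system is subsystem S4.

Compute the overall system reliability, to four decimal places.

0.9653

R(A) = exp(−0.000511 × 250) = 0.880073
R(B) = exp(−0.000745 × 250) = 0.830066
R(C) = exp(−0.000290 × 250) = 0.930066
R(D) = exp(−0.000377 × 250) = 0.910055
R(E) = exp(−0.000794 × 250) = 0.819960
Series (A and B): 0.880073 × 0.830066 = 0.730519
Parallel ([0.730519] and C): 1 − (1 − 0.730519)(1 − 0.930066) = 0.981154
Parallel (D and E): 1 − (1 − 0.910055)(1 − 0.819960) = 0.983806
Series ([0.981154] and [0.983806]): 0.981154 × 0.983806 = 0.9653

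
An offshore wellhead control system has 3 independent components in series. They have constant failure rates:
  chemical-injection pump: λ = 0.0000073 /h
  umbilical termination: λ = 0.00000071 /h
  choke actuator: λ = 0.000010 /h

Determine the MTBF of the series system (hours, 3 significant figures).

55500

Series of exponential components: λ_sys = Σ λ_i
λ_sys = 0.0000073 + 0.00000071 + 0.000010 = 1.8010e-05 /h
MTBF = 1 / λ_sys = 55500 h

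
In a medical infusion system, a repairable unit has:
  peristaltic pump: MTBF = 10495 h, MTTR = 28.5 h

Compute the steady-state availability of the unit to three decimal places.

0.997

A(peristaltic pump) = MTBF/(MTBF+MTTR) = 10495/(10495+28.5) = 0.997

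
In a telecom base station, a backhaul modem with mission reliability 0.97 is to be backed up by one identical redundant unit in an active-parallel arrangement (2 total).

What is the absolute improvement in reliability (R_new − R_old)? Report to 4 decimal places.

0.0291

R_before = 0.97
R_after = 1 − (1 − 0.97)^2 = 0.9991
ΔR = 0.9991 − 0.97 = 0.0291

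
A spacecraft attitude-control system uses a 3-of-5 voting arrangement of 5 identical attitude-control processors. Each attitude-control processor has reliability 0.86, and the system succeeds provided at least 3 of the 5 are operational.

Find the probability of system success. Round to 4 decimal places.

0.9780

R = Σ_{i=3}^{5} C(5,i) p^i (1−p)^{5−i} with p = 0.86
C(5,3)·0.86^3·0.14^2 = 0.124667
C(5,4)·0.86^4·0.14^1 = 0.382906
C(5,5)·0.86^5·0.14^0 = 0.470427
Sum = 0.9780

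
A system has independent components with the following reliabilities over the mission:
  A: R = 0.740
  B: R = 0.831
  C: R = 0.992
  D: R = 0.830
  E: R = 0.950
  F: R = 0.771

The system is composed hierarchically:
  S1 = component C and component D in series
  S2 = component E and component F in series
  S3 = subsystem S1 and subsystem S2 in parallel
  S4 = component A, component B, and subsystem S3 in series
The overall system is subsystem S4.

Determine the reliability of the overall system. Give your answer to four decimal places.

Series (C and D): 0.992000 × 0.830000 = 0.823360
Series (E and F): 0.950000 × 0.771000 = 0.732450
Parallel ([0.823360] and [0.732450]): 1 − (1 − 0.823360)(1 − 0.732450) = 0.952740
Series (A, B, and [0.952740]): 0.740000 × 0.831000 × 0.952740 = 0.5859

0.5859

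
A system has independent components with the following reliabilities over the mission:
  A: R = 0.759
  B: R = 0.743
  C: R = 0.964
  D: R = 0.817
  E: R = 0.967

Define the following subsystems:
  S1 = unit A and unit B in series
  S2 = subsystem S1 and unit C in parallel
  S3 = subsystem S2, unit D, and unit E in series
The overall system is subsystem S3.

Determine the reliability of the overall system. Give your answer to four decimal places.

0.7776

Series (A and B): 0.759000 × 0.743000 = 0.563937
Parallel ([0.563937] and C): 1 − (1 − 0.563937)(1 − 0.964000) = 0.984302
Series ([0.984302], D, and E): 0.984302 × 0.817000 × 0.967000 = 0.7776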